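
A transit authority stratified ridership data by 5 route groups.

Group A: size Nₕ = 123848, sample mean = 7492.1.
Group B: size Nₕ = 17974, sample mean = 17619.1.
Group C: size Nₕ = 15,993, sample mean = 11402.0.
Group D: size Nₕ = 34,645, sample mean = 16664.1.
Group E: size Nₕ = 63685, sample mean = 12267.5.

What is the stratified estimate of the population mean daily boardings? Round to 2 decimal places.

N = 256145; weights Wₕ = Nₕ/N = (0.4835, 0.0702, 0.0624, 0.1353, 0.2486).
x̄_st = Σ Wₕ·x̄ₕ = 0.4835·7492.1 + 0.0702·17619.1 + 0.0624·11402.0 + 0.1353·16664.1 + 0.2486·12267.5 ≈ 10874.7115...
→ 10874.71.

10874.71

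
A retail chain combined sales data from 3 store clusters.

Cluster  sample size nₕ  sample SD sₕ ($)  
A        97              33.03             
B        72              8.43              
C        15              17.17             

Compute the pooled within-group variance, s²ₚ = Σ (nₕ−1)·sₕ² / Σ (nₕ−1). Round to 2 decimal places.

Degrees of freedom: 96 + 71 + 14 = 181.
Σ(nₕ−1)sₕ² = 96·1090.9809 + 71·71.0649 + 14·294.8089 = 113907.0989.
s²ₚ = 113907.0989 / 181 = 629.3210... → 629.32.

629.32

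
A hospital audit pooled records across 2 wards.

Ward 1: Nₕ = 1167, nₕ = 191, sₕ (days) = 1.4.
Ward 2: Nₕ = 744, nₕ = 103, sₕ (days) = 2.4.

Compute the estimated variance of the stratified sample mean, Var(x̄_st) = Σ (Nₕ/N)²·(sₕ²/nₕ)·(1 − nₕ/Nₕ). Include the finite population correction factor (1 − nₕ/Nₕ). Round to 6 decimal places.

N = 1911. Term for each stratum: Wₕ²sₕ²/nₕ·(1−nₕ/Nₕ).
Var(x̄_st) = 0.003200531 + 0.007302892 = 0.010503422 → 0.010503.

0.010503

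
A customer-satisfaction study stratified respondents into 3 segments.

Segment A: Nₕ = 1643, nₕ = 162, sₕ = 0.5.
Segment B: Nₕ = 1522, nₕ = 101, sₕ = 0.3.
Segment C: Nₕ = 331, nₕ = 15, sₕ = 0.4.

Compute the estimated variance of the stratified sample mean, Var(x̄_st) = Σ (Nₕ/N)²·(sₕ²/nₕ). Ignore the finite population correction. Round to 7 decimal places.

N = 3496; Wₕ = Nₕ/N.
segment A: (1643/3496)²·0.5²/162 = 0.0003408453
segment B: (1522/3496)²·0.3²/101 = 0.0001688914
segment C: (331/3496)²·0.4²/15 = 0.0000956185
Sum = 0.0006053552 → 0.0006054.

0.0006054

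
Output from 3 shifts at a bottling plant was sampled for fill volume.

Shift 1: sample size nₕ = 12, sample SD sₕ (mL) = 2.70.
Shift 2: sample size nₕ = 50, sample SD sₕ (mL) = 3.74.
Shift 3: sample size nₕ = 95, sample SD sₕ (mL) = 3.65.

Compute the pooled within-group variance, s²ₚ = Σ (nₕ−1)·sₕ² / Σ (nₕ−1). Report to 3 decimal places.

13.103

Degrees of freedom: 11 + 49 + 94 = 154.
Σ(nₕ−1)sₕ² = 11·7.29 + 49·13.9876 + 94·13.3225 = 2017.8974.
s²ₚ = 2017.8974 / 154 = 13.10323... → 13.103.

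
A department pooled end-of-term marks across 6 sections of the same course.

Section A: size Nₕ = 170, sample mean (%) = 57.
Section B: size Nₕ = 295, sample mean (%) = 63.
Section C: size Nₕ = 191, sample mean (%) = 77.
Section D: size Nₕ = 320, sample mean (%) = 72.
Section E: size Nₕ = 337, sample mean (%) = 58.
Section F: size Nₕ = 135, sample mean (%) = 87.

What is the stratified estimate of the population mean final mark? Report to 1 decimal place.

67.2

N = 170 + 295 + 191 + 320 + 337 + 135 = 1448.
Weight each subgroup mean by Nₕ/N and sum.
Σ Nₕx̄ₕ = 170·57 + 295·63 + 191·77 + 320·72 + 337·58 + 135·87 = 9690 + 18585 + 14707 + 23040 + 19546 + 11745 = 97313.
Divide by N: 97313 / 1448 = 67.205... → 67.2.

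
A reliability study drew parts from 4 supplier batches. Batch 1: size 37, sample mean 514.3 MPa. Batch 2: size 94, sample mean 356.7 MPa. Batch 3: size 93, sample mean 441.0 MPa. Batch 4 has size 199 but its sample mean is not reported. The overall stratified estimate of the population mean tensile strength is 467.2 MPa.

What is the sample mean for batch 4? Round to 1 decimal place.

Σ Nₕx̄ₕ = N·μ, so 199·x̄_4 = 423·467.2 − (37·514.3 + 94·356.7 + 93·441.0).
= 197625.6 − 93571.9 = 104053.7.
x̄_4 = 104053.7 / 199 = 522.883... → 522.9.

522.9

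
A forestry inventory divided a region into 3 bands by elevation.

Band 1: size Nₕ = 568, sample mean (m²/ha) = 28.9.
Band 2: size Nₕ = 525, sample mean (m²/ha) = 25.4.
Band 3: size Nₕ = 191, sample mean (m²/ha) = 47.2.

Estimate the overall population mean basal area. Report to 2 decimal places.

30.19

N = 1284; weights Wₕ = Nₕ/N = (0.4424, 0.4089, 0.1488).
x̄_st = Σ Wₕ·x̄ₕ = 0.4424·28.9 + 0.4089·25.4 + 0.1488·47.2 ≈ 30.1911...
→ 30.19.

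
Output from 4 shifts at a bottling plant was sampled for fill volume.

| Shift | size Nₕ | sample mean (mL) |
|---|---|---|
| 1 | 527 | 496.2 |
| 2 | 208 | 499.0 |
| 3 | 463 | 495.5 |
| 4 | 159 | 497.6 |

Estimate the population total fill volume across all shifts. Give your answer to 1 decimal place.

673824.3

Population total = Σ Nₕ·x̄ₕ (each stratum's size times its mean).
527·496.2 + 208·499.0 + 463·495.5 + 159·497.6 = 261497.4 + 103792 + 229416.5 + 79118.4 = 673824.3.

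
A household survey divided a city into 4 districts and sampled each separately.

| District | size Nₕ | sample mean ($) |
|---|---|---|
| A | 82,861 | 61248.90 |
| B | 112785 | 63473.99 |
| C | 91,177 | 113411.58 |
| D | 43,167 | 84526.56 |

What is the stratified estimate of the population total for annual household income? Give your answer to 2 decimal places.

26223344710.23

A: 82861·61248.90 = 5075145102.9
B: 112785·63473.99 = 7158913962.15
C: 91177·113411.58 = 10340527629.66
D: 43167·84526.56 = 3648758015.52
τ̂ = Σ Nₕx̄ₕ = 26223344710.23.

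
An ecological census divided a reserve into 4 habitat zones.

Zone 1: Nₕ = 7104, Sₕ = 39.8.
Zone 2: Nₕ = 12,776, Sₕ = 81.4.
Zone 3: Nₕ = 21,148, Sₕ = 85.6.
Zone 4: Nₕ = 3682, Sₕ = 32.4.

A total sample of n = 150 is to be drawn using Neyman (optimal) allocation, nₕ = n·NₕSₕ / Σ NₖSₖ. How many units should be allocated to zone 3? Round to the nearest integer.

83

1: NₕSₕ = 7104·39.8 = 282739.2
2: NₕSₕ = 12776·81.4 = 1039966.4
3: NₕSₕ = 21148·85.6 = 1810268.8
4: NₕSₕ = 3682·32.4 = 119296.8
Σ NₕSₕ = 3252271.2.
n_3 = 150·1810268.8/3252271.2 = 83.493... → 83.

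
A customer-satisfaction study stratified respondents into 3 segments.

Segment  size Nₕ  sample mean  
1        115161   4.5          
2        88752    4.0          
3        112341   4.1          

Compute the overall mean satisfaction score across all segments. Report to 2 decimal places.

N = 115161 + 88752 + 112341 = 316254.
Weight each subgroup mean by Nₕ/N and sum.
Σ Nₕx̄ₕ = 115161·4.5 + 88752·4.0 + 112341·4.1 = 518224.5 + 355008 + 460598.1 = 1333830.6.
Divide by N: 1333830.6 / 316254 = 4.2176... → 4.22.

4.22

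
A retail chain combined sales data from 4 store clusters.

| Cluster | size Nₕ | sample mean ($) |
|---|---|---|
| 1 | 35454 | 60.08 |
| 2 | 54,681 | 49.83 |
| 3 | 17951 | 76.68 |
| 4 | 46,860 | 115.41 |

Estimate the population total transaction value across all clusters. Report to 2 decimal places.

1: 35454·60.08 = 2130076.32
2: 54681·49.83 = 2724754.23
3: 17951·76.68 = 1376482.68
4: 46860·115.41 = 5408112.6
τ̂ = Σ Nₕx̄ₕ = 11639425.83.

11639425.83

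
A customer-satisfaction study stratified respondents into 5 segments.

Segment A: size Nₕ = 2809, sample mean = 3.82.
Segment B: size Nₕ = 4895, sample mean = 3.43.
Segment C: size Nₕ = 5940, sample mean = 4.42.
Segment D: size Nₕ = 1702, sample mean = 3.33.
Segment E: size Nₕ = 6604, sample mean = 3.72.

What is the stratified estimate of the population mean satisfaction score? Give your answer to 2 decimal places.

3.83

x̄_st = (Σ Nₕx̄ₕ) / (Σ Nₕ) = (2809·3.82 + 4895·3.43 + 5940·4.42 + 1702·3.33 + 6604·3.72) / 21950
= 84009.57 / 21950 = 3.8273... → 3.83.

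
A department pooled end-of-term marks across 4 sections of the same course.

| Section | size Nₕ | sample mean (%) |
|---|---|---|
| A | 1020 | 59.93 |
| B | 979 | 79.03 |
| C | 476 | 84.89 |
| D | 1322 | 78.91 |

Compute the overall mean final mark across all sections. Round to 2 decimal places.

74.59

N = 1020 + 979 + 476 + 1322 = 3797.
Overall mean = Σ (Nₕ/N)·x̄ₕ — weight by population share, not a simple average.
Σ Nₕx̄ₕ = 1020·59.93 + 979·79.03 + 476·84.89 + 1322·78.91 = 61128.6 + 77370.37 + 40407.64 + 104319.02 = 283225.63.
Divide by N: 283225.63 / 3797 = 74.5919... → 74.59.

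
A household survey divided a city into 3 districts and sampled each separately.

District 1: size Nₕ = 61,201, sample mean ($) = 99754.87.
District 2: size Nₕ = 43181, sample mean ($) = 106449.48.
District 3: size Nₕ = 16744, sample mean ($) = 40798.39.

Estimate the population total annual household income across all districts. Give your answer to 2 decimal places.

Estimate total by summing Nₕ·x̄ₕ over strata.
61201·99754.87 + 43181·106449.48 + 16744·40798.39 = 6105097798.87 + 4596594995.88 + 683128242.16 = 11384821036.91.

11384821036.91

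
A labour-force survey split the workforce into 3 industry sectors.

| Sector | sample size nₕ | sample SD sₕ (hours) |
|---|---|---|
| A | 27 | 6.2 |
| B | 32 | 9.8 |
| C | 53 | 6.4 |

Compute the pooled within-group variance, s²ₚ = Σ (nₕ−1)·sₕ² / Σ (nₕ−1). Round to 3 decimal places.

56.024

Degrees of freedom: 26 + 31 + 52 = 109.
Σ(nₕ−1)sₕ² = 26·38.44 + 31·96.04 + 52·40.96 = 6106.6.
s²ₚ = 6106.6 / 109 = 56.02385... → 56.024.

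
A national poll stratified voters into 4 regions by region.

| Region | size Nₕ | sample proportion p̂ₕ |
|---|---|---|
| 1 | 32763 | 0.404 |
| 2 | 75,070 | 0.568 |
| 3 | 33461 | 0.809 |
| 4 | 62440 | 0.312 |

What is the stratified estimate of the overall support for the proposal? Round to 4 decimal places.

Wₕ = Nₕ/N with N = 203734: 0.1608, 0.3685, 0.1642, 0.3065.
p̂_st = 0.1608·0.404 + 0.3685·0.568 + 0.1642·0.809 + 0.3065·0.312 ≈ 0.502750... → 0.5027.

0.5027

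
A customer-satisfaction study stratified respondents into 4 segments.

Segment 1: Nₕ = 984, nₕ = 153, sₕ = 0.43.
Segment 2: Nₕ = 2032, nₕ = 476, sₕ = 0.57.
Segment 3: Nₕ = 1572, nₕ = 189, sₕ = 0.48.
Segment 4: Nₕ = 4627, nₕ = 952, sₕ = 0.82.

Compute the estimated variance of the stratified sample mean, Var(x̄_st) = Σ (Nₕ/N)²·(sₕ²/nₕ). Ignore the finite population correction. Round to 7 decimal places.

N = 9215; Wₕ = Nₕ/N.
segment 1: (984/9215)²·0.43²/153 = 0.0000137799
segment 2: (2032/9215)²·0.57²/476 = 0.0000331894
segment 3: (1572/9215)²·0.48²/189 = 0.0000354760
segment 4: (4627/9215)²·0.82²/952 = 0.0001780734
Sum = 0.0002605187 → 0.0002605.

0.0002605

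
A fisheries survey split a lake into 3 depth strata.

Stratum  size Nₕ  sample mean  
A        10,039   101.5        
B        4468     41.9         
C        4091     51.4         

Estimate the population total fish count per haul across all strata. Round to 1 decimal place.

1416445.1

Population total = Σ Nₕ·x̄ₕ (each stratum's size times its mean).
10039·101.5 + 4468·41.9 + 4091·51.4 = 1018958.5 + 187209.2 + 210277.4 = 1416445.1.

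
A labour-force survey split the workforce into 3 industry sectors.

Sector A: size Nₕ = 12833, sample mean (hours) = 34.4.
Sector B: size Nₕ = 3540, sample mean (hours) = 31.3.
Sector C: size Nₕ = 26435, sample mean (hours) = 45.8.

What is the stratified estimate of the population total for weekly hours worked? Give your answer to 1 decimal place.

A: 12833·34.4 = 441455.2
B: 3540·31.3 = 110802
C: 26435·45.8 = 1210723
τ̂ = Σ Nₕx̄ₕ = 1762980.2.

1762980.2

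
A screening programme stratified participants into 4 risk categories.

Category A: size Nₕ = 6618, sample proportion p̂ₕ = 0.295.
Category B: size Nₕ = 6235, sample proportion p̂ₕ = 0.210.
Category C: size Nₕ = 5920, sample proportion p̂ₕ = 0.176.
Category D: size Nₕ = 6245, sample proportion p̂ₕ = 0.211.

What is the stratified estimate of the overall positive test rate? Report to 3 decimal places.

0.225

N = 6618 + 6235 + 5920 + 6245 = 25018.
Overall proportion = Σ (Nₕ/N)·p̂ₕ.
Σ Nₕp̂ₕ = 1952.31 + 1309.35 + 1041.92 + 1317.695 = 5621.275.
5621.275 / 25018 = 0.22469... → 0.225.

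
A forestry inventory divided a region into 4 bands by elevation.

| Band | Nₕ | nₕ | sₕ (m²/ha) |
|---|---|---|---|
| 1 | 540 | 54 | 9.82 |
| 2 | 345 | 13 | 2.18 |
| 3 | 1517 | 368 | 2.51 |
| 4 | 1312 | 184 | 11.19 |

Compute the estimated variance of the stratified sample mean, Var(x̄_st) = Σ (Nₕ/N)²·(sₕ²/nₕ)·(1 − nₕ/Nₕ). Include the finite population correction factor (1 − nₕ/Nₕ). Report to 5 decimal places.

N = 3714. Term for each stratum: Wₕ²sₕ²/nₕ·(1−nₕ/Nₕ).
Var(x̄_st) = 0.03397625 + 0.00303559 + 0.00216332 + 0.07301322 = 0.11218838 → 0.11219.

0.11219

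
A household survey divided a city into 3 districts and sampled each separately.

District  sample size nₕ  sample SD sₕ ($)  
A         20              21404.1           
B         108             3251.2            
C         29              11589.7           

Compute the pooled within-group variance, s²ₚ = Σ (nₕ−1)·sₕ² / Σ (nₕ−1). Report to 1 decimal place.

88289537.6

A: (20−1)·21404.1² = 19·458135496.81 = 8704574439.39
B: (108−1)·3251.2² = 107·10570301.44 = 1131022254.08
C: (29−1)·11589.7² = 28·134321146.09 = 3760992090.52
Numerator = 13596588783.99; denominator = Σ(nₕ−1) = 154.
s²ₚ = 13596588783.99/154 = 88289537.558... → 88289537.6.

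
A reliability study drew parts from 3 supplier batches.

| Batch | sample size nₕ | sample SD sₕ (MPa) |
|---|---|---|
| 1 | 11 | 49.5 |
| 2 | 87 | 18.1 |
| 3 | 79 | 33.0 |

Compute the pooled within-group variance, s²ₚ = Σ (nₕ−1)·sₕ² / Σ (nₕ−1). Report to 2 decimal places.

790.91

1: (11−1)·49.5² = 10·2450.25 = 24502.5
2: (87−1)·18.1² = 86·327.61 = 28174.46
3: (79−1)·33.0² = 78·1089 = 84942
Numerator = 137618.96; denominator = Σ(nₕ−1) = 174.
s²ₚ = 137618.96/174 = 790.9136... → 790.91.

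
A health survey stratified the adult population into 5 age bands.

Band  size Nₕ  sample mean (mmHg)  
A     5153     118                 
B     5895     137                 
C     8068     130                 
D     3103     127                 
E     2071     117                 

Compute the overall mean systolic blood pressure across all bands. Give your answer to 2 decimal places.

127.66

N = 24290; weights Wₕ = Nₕ/N = (0.2121, 0.2427, 0.3322, 0.1277, 0.0853).
x̄_st = Σ Wₕ·x̄ₕ = 0.2121·118 + 0.2427·137 + 0.3322·130 + 0.1277·127 + 0.0853·117 ≈ 127.6615...
→ 127.66.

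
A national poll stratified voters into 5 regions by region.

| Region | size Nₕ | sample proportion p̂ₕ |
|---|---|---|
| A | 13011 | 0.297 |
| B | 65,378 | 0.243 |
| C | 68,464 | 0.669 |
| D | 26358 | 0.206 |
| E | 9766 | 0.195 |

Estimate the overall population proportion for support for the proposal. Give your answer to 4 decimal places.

N = 13011 + 65378 + 68464 + 26358 + 9766 = 182977.
Overall proportion = Σ (Nₕ/N)·p̂ₕ.
Σ Nₕp̂ₕ = 3864.267 + 15886.854 + 45802.416 + 5429.748 + 1904.37 = 72887.655.
72887.655 / 182977 = 0.398343... → 0.3983.

0.3983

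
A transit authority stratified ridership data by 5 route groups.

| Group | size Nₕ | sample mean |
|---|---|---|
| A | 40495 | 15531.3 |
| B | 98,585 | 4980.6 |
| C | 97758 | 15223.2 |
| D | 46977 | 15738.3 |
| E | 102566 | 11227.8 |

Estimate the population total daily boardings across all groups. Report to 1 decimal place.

A: 40495·15531.3 = 628939993.5
B: 98585·4980.6 = 491012451
C: 97758·15223.2 = 1488189585.6
D: 46977·15738.3 = 739338119.1
E: 102566·11227.8 = 1151590534.8
τ̂ = Σ Nₕx̄ₕ = 4499070684.0.

4499070684.0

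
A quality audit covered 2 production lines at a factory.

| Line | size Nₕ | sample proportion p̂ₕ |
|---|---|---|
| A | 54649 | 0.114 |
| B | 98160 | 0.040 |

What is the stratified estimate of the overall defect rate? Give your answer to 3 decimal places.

0.066

Wₕ = Nₕ/N with N = 152809: 0.3576, 0.6424.
p̂_st = 0.3576·0.114 + 0.6424·0.040 ≈ 0.06646... → 0.066.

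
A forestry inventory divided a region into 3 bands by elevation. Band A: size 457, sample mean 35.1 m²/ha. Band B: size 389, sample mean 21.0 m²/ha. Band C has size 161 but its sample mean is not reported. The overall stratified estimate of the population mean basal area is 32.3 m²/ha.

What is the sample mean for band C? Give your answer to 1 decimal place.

Σ Nₕx̄ₕ = N·μ, so 161·x̄_C = 1007·32.3 − (457·35.1 + 389·21.0).
= 32526.1 − 24209.7 = 8316.4.
x̄_C = 8316.4 / 161 = 51.655... → 51.7.

51.7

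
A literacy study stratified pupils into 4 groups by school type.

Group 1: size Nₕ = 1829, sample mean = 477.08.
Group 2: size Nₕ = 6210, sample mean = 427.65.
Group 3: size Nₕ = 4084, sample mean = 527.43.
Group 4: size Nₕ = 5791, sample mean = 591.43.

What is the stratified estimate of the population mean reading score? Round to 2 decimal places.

N = 17914; weights Wₕ = Nₕ/N = (0.1021, 0.3467, 0.2280, 0.3233).
x̄_st = Σ Wₕ·x̄ₕ = 0.1021·477.08 + 0.3467·427.65 + 0.2280·527.43 + 0.3233·591.43 ≈ 508.3890...
→ 508.39.

508.39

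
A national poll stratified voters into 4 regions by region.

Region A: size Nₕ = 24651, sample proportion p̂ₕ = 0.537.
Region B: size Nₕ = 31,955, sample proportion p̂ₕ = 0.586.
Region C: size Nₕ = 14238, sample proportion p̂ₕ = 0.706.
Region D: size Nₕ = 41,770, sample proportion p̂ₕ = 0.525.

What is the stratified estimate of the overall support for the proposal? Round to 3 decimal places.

Wₕ = Nₕ/N with N = 112614: 0.2189, 0.2838, 0.1264, 0.3709.
p̂_st = 0.2189·0.537 + 0.2838·0.586 + 0.1264·0.706 + 0.3709·0.525 ≈ 0.56782... → 0.568.

0.568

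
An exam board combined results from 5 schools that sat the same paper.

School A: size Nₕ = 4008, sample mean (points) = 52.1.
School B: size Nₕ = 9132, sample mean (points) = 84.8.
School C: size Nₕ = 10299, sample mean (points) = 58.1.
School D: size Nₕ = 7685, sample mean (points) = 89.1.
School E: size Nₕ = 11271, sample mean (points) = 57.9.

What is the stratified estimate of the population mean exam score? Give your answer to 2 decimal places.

68.85

N = 4008 + 9132 + 10299 + 7685 + 11271 = 42395.
Overall mean = Σ (Nₕ/N)·x̄ₕ — weight by population share, not a simple average.
Σ Nₕx̄ₕ = 4008·52.1 + 9132·84.8 + 10299·58.1 + 7685·89.1 + 11271·57.9 = 208816.8 + 774393.6 + 598371.9 + 684733.5 + 652590.9 = 2918906.7.
Divide by N: 2918906.7 / 42395 = 68.8503... → 68.85.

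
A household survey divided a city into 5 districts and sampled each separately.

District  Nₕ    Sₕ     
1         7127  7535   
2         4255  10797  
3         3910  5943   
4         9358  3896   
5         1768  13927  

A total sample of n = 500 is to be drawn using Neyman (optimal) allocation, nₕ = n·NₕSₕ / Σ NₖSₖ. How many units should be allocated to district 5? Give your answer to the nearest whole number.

67

Σ NₕSₕ = 7127·7535 + 4255·10797 + 3910·5943 + 9358·3896 + 1768·13927 = 183962014.
Share for 5: 24622936/183962014 = 0.13385.
n_5 = 500 × 0.13385 = 66.924... → 67.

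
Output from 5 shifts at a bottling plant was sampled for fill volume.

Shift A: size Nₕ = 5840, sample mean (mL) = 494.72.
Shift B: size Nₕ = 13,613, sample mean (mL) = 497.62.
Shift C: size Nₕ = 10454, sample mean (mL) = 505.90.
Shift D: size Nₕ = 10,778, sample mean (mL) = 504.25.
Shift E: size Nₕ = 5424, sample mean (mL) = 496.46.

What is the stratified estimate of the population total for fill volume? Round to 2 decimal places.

Estimate total by summing Nₕ·x̄ₕ over strata.
5840·494.72 + 13613·497.62 + 10454·505.90 + 10778·504.25 + 5424·496.46 = 2889164.8 + 6774101.06 + 5288678.6 + 5434806.5 + 2692799.04 = 23079550.00.

23079550.00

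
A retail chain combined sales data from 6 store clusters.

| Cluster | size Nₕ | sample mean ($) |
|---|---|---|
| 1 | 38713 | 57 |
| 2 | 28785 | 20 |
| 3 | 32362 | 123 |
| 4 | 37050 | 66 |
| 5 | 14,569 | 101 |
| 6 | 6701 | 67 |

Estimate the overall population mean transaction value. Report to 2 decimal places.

N = 158180; weights Wₕ = Nₕ/N = (0.2447, 0.1820, 0.2046, 0.2342, 0.0921, 0.0424).
x̄_st = Σ Wₕ·x̄ₕ = 0.2447·57 + 0.1820·20 + 0.2046·123 + 0.2342·66 + 0.0921·101 + 0.0424·67 ≈ 70.3540...
→ 70.35.

70.35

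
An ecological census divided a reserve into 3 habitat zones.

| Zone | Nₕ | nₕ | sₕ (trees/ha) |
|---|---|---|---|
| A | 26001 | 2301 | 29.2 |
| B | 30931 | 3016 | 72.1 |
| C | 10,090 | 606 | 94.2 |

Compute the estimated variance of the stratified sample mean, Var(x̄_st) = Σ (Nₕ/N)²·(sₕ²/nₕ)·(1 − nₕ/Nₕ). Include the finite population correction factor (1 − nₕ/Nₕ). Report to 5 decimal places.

0.69409

N = 67022; Wₕ = Nₕ/N.
zone A: (26001/67022)²·29.2²/2301·(1 − 2301/26001) = 0.05083382
zone B: (30931/67022)²·72.1²/3016·(1 − 3016/30931) = 0.33131112
zone C: (10090/67022)²·94.2²/606·(1 − 606/10090) = 0.31194435
Sum = 0.69408929 → 0.69409.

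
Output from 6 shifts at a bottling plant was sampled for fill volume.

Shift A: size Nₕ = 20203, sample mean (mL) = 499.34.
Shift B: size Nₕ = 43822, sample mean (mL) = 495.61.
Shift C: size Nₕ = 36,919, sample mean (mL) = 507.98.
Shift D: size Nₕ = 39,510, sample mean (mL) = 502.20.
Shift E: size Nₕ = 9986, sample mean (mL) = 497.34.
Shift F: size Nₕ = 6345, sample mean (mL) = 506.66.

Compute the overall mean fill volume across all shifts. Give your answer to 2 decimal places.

501.22

x̄_st = (Σ Nₕx̄ₕ) / (Σ Nₕ) = (20203·499.34 + 43822·495.61 + 36919·507.98 + 39510·502.20 + 9986·497.34 + 6345·506.66) / 156785
= 78584018 / 156785 = 501.2215... → 501.22.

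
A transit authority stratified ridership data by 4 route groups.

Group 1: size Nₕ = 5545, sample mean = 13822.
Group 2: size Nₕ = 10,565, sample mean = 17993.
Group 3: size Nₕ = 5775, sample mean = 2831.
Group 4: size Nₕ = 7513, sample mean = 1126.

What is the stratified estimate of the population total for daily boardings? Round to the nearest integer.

291547698

Estimate total by summing Nₕ·x̄ₕ over strata.
5545·13822 + 10565·17993 + 5775·2831 + 7513·1126 = 76642990 + 190096045 + 16349025 + 8459638 = 291547698.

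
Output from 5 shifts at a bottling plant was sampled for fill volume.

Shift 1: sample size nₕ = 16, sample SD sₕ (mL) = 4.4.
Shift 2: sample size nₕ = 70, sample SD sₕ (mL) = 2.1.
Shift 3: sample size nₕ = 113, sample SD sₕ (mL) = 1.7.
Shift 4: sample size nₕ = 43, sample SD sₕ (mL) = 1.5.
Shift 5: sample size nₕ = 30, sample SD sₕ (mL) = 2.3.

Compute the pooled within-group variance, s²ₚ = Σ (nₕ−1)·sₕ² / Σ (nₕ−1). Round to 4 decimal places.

4.3681

Degrees of freedom: 15 + 69 + 112 + 42 + 29 = 267.
Σ(nₕ−1)sₕ² = 15·19.36 + 69·4.41 + 112·2.89 + 42·2.25 + 29·5.29 = 1166.28.
s²ₚ = 1166.28 / 267 = 4.368090... → 4.3681.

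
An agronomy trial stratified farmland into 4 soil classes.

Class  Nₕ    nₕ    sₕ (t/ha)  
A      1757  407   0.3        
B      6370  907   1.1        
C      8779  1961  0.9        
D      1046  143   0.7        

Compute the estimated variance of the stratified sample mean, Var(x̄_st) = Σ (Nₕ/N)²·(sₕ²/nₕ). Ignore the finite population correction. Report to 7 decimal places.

N = 17952. Term for each stratum: Wₕ²sₕ²/nₕ.
Var(x̄_st) = 0.0000021182 + 0.0001679698 + 0.0000987806 + 0.0000116332 = 0.0002805018 → 0.0002805.

0.0002805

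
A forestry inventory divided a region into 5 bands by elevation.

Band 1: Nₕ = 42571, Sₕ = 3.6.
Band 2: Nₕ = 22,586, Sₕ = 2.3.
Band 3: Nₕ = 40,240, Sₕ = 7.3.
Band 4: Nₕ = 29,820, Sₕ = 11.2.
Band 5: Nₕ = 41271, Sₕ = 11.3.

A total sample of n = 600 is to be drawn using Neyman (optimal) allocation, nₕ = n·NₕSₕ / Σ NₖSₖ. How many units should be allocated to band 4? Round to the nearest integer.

154

Σ NₕSₕ = 42571·3.6 + 22586·2.3 + 40240·7.3 + 29820·11.2 + 41271·11.3 = 1299301.7.
Share for 4: 333984/1299301.7 = 0.25705.
n_4 = 600 × 0.25705 = 154.229... → 154.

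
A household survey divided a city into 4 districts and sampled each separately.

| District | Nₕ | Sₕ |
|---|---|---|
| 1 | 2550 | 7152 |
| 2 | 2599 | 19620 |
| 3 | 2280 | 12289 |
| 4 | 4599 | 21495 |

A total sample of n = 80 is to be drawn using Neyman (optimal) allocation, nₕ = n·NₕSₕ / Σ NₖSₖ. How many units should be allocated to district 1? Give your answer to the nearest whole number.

Σ NₕSₕ = 2550·7152 + 2599·19620 + 2280·12289 + 4599·21495 = 196104405.
Share for 1: 18237600/196104405 = 0.09300.
n_1 = 80 × 0.09300 = 7.440... → 7.

7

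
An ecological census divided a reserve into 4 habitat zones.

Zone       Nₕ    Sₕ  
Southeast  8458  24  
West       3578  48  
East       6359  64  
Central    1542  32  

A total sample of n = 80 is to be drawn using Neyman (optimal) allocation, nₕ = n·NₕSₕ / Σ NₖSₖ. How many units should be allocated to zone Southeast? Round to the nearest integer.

20

Σ NₕSₕ = 8458·24 + 3578·48 + 6359·64 + 1542·32 = 831056.
Share for Southeast: 202992/831056 = 0.24426.
n_Southeast = 80 × 0.24426 = 19.541... → 20.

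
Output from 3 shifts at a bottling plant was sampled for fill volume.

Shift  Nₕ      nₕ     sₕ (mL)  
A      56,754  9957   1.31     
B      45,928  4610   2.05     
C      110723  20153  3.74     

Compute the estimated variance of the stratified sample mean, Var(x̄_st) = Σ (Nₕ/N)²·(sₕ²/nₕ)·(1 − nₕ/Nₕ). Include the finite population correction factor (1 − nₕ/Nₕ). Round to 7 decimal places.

0.0002009

N = 213405. Term for each stratum: Wₕ²sₕ²/nₕ·(1−nₕ/Nₕ).
Var(x̄_st) = 0.0000100512 + 0.0000379852 + 0.0001528328 = 0.0002008692 → 0.0002009.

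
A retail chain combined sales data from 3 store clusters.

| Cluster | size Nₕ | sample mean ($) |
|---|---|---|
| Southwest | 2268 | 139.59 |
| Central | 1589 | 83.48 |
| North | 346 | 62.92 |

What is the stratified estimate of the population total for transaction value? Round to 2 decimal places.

Population total = Σ Nₕ·x̄ₕ (each stratum's size times its mean).
2268·139.59 + 1589·83.48 + 346·62.92 = 316590.12 + 132649.72 + 21770.32 = 471010.16.

471010.16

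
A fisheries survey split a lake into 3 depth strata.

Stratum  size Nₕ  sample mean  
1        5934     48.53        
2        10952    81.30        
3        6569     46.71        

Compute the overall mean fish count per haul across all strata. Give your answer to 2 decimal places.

N = 23455; weights Wₕ = Nₕ/N = (0.2530, 0.4669, 0.2801).
x̄_st = Σ Wₕ·x̄ₕ = 0.2530·48.53 + 0.4669·81.30 + 0.2801·46.71 ≈ 63.3218...
→ 63.32.

63.32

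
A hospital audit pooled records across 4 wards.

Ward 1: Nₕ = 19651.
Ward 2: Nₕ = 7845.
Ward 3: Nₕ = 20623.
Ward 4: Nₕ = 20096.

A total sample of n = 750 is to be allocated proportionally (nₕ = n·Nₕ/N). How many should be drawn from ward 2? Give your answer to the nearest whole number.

86

Share of ward 2 = 7845/68215 = 0.11500.
Allocate 750 × 0.11500 = 86.253... → 86.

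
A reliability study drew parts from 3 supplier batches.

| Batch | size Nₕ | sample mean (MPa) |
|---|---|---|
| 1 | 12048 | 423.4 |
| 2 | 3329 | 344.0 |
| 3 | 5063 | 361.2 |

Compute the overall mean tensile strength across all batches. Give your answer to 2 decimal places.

N = 12048 + 3329 + 5063 = 20440.
Overall mean = Σ (Nₕ/N)·x̄ₕ — weight by population share, not a simple average.
Σ Nₕx̄ₕ = 12048·423.4 + 3329·344.0 + 5063·361.2 = 5101123.2 + 1145176 + 1828755.6 = 8075054.8.
Divide by N: 8075054.8 / 20440 = 395.0614... → 395.06.

395.06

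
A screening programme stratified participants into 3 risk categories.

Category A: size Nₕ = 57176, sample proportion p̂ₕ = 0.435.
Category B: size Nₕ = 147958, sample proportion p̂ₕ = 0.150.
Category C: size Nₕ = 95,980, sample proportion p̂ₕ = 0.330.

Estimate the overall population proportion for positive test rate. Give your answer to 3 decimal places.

0.261

N = 57176 + 147958 + 95980 = 301114.
Overall proportion = Σ (Nₕ/N)·p̂ₕ.
Σ Nₕp̂ₕ = 24871.56 + 22193.7 + 31673.4 = 78738.66.
78738.66 / 301114 = 0.26149... → 0.261.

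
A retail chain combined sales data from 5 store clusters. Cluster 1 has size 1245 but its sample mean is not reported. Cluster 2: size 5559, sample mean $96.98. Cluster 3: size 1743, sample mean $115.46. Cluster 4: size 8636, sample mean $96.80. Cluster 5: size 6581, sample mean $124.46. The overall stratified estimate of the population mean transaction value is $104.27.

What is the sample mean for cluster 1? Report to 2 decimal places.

66.25

N = 1245 + 5559 + 1743 + 8636 + 6581 = 23764.
Overall total = μ·N = 104.27·23764 = 2477872.28.
Subtract the known strata: 5559·96.98 + 1743·115.46 + 8636·96.80 + 6581·124.46 = 2395394.66.
Remaining total for cluster 1: 2477872.28 − 2395394.66 = 82477.62.
Divide by its size: 82477.62 / 1245 = 66.2471... → 66.25.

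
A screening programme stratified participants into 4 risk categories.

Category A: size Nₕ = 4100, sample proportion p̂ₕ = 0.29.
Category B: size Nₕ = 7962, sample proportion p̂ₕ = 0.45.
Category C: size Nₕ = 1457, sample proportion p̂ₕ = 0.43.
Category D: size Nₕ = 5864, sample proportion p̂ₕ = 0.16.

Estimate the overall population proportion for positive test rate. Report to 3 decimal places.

N = 4100 + 7962 + 1457 + 5864 = 19383.
Overall proportion = Σ (Nₕ/N)·p̂ₕ.
Σ Nₕp̂ₕ = 1189 + 3582.9 + 626.51 + 938.24 = 6336.65.
6336.65 / 19383 = 0.32692... → 0.327.

0.327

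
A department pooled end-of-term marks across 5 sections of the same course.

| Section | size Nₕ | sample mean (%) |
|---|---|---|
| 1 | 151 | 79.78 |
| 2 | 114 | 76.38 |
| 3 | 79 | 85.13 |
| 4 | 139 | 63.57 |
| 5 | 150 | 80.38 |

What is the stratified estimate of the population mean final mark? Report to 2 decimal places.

76.42

N = 151 + 114 + 79 + 139 + 150 = 633.
Weight each subgroup mean by Nₕ/N and sum.
Σ Nₕx̄ₕ = 151·79.78 + 114·76.38 + 79·85.13 + 139·63.57 + 150·80.38 = 12046.78 + 8707.32 + 6725.27 + 8836.23 + 12057 = 48372.6.
Divide by N: 48372.6 / 633 = 76.4180... → 76.42.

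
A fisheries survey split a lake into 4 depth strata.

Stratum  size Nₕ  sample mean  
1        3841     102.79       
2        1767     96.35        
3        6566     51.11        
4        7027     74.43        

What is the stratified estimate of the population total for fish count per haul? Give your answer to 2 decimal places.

1423674.71

1: 3841·102.79 = 394816.39
2: 1767·96.35 = 170250.45
3: 6566·51.11 = 335588.26
4: 7027·74.43 = 523019.61
τ̂ = Σ Nₕx̄ₕ = 1423674.71.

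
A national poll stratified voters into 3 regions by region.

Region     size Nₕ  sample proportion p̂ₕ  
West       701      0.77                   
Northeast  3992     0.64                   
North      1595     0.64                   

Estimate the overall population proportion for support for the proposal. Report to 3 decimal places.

N = 701 + 3992 + 1595 = 6288.
Overall proportion = Σ (Nₕ/N)·p̂ₕ.
Σ Nₕp̂ₕ = 539.77 + 2554.88 + 1020.8 = 4115.45.
4115.45 / 6288 = 0.65449... → 0.654.

0.654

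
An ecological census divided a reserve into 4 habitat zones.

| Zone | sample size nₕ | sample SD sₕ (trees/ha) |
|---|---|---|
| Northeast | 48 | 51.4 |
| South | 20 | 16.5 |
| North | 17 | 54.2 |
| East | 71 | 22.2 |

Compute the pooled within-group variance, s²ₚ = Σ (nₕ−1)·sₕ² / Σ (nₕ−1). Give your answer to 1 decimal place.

1387.1

Degrees of freedom: 47 + 19 + 16 + 70 = 152.
Σ(nₕ−1)sₕ² = 47·2641.96 + 19·272.25 + 16·2937.64 + 70·492.84 = 210845.91.
s²ₚ = 210845.91 / 152 = 1387.144... → 1387.1.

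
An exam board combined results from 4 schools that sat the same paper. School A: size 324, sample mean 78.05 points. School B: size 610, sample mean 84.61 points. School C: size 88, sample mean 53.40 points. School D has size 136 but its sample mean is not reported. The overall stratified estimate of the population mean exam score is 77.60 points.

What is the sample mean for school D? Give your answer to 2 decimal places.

60.74

N = 324 + 610 + 88 + 136 = 1158.
Overall total = μ·N = 77.60·1158 = 89860.8.
Subtract the known strata: 324·78.05 + 610·84.61 + 88·53.40 = 81599.5.
Remaining total for school D: 89860.8 − 81599.5 = 8261.3.
Divide by its size: 8261.3 / 136 = 60.7449... → 60.74.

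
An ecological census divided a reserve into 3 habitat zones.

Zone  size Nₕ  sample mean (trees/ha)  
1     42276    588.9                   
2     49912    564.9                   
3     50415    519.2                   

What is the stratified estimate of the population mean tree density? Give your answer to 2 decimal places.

N = 142603; weights Wₕ = Nₕ/N = (0.2965, 0.3500, 0.3535).
x̄_st = Σ Wₕ·x̄ₕ = 0.2965·588.9 + 0.3500·564.9 + 0.3535·519.2 ≈ 555.8585...
→ 555.86.

555.86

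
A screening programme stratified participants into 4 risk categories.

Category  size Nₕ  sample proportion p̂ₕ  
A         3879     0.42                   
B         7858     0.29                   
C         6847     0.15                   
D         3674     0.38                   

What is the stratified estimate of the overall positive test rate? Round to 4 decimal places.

0.2844

Wₕ = Nₕ/N with N = 22258: 0.1743, 0.3530, 0.3076, 0.1651.
p̂_st = 0.1743·0.42 + 0.3530·0.29 + 0.3076·0.15 + 0.1651·0.38 ≈ 0.284445... → 0.2844.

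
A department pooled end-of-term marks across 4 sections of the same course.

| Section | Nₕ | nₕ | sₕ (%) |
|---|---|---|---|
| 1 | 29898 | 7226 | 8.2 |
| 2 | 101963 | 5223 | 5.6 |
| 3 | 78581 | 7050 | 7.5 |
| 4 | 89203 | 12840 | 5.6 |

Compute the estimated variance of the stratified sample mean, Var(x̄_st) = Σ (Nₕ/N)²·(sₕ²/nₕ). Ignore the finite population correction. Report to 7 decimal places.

0.0015530

N = 299645. Term for each stratum: Wₕ²sₕ²/nₕ.
Var(x̄_st) = 0.0000926403 + 0.0006952279 + 0.0005487246 + 0.0002164491 = 0.0015530419 → 0.0015530.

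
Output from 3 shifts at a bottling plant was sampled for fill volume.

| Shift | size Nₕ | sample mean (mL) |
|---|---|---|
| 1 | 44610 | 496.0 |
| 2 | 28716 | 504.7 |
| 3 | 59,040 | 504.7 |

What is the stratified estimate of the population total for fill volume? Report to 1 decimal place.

66417013.2

Population total = Σ Nₕ·x̄ₕ (each stratum's size times its mean).
44610·496.0 + 28716·504.7 + 59040·504.7 = 22126560 + 14492965.2 + 29797488 = 66417013.2.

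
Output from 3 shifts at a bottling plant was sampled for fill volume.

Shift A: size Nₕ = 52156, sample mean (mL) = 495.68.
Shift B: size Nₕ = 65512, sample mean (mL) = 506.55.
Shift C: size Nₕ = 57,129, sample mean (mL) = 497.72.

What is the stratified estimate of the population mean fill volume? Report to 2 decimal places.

500.42

x̄_st = (Σ Nₕx̄ₕ) / (Σ Nₕ) = (52156·495.68 + 65512·506.55 + 57129·497.72) / 174797
= 87472035.56 / 174797 = 500.4207... → 500.42.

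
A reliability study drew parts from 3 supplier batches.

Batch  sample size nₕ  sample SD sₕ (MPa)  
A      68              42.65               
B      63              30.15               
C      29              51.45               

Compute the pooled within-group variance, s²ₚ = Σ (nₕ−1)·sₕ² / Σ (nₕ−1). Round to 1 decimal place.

A: (68−1)·42.65² = 67·1819.0225 = 121874.5075
B: (63−1)·30.15² = 62·909.0225 = 56359.395
C: (29−1)·51.45² = 28·2647.1025 = 74118.87
Numerator = 252352.7725; denominator = Σ(nₕ−1) = 157.
s²ₚ = 252352.7725/157 = 1607.343... → 1607.3.

1607.3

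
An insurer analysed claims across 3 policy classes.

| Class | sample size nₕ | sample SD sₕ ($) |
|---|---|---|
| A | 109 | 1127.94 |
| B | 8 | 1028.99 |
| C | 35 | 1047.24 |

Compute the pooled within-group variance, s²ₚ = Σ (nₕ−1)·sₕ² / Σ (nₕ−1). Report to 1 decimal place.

Degrees of freedom: 108 + 7 + 34 = 149.
Σ(nₕ−1)sₕ² = 108·1272248.6436 + 7·1058820.4201 + 34·1096711.6176 = 182102791.4479.
s²ₚ = 182102791.4479 / 149 = 1222166.386... → 1222166.4.

1222166.4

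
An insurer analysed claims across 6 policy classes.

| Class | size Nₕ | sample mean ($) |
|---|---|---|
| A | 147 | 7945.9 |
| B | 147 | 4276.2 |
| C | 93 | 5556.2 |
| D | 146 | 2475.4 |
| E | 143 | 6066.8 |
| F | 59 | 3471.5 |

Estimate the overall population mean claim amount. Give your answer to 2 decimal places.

N = 147 + 147 + 93 + 146 + 143 + 59 = 735.
Weight each subgroup mean by Nₕ/N and sum.
Σ Nₕx̄ₕ = 147·7945.9 + 147·4276.2 + 93·5556.2 + 146·2475.4 + 143·6066.8 + 59·3471.5 = 1168047.3 + 628601.4 + 516726.6 + 361408.4 + 867552.4 + 204818.5 = 3747154.6.
Divide by N: 3747154.6 / 735 = 5098.1695... → 5098.17.

5098.17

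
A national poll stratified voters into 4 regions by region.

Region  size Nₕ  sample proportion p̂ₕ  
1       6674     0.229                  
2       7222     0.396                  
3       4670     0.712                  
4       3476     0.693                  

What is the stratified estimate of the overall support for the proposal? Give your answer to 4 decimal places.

Wₕ = Nₕ/N with N = 22042: 0.3028, 0.3276, 0.2119, 0.1577.
p̂_st = 0.3028·0.229 + 0.3276·0.396 + 0.2119·0.712 + 0.1577·0.693 ≈ 0.459222... → 0.4592.

0.4592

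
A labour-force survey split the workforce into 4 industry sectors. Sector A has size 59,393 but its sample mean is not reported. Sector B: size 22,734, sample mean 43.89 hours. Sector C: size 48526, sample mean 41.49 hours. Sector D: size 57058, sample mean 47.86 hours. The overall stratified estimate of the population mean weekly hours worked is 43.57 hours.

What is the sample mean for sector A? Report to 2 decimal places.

N = 59393 + 22734 + 48526 + 57058 = 187711.
Overall total = μ·N = 43.57·187711 = 8178568.27.
Subtract the known strata: 22734·43.89 + 48526·41.49 + 57058·47.86 = 5741934.88.
Remaining total for sector A: 8178568.27 − 5741934.88 = 2436633.39.
Divide by its size: 2436633.39 / 59393 = 41.0256... → 41.03.

41.03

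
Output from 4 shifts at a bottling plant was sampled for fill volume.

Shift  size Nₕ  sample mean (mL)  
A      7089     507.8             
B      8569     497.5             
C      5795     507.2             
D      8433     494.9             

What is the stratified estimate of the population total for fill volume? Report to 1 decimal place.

14975587.4

A: 7089·507.8 = 3599794.2
B: 8569·497.5 = 4263077.5
C: 5795·507.2 = 2939224
D: 8433·494.9 = 4173491.7
τ̂ = Σ Nₕx̄ₕ = 14975587.4.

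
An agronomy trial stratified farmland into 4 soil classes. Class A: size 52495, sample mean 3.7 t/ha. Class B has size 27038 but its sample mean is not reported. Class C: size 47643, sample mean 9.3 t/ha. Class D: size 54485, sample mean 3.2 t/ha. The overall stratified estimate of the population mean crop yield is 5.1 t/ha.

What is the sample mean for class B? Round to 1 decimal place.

4.2

Σ Nₕx̄ₕ = N·μ, so 27038·x̄_B = 181661·5.1 − (52495·3.7 + 47643·9.3 + 54485·3.2).
= 926471.1 − 811663.4 = 114807.7.
x̄_B = 114807.7 / 27038 = 4.246... → 4.2.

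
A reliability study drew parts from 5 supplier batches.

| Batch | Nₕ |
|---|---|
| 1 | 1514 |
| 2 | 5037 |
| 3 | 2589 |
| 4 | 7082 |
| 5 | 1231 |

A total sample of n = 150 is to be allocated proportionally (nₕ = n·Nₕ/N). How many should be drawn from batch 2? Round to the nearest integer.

Share of batch 2 = 5037/17453 = 0.28860.
Allocate 150 × 0.28860 = 43.291... → 43.

43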